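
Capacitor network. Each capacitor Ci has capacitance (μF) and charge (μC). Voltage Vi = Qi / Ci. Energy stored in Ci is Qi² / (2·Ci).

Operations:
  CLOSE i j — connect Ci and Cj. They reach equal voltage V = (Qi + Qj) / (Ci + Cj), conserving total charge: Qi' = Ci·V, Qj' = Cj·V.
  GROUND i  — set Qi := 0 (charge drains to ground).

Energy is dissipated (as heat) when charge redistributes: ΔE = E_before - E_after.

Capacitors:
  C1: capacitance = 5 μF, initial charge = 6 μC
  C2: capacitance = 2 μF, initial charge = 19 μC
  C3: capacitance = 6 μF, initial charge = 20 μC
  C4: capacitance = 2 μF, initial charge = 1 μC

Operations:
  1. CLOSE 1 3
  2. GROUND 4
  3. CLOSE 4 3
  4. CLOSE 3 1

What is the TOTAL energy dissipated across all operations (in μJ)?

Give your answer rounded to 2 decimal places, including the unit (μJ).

Initial: C1(5μF, Q=6μC, V=1.20V), C2(2μF, Q=19μC, V=9.50V), C3(6μF, Q=20μC, V=3.33V), C4(2μF, Q=1μC, V=0.50V)
Op 1: CLOSE 1-3: Q_total=26.00, C_total=11.00, V=2.36; Q1=11.82, Q3=14.18; dissipated=6.206
Op 2: GROUND 4: Q4=0; energy lost=0.250
Op 3: CLOSE 4-3: Q_total=14.18, C_total=8.00, V=1.77; Q4=3.55, Q3=10.64; dissipated=4.190
Op 4: CLOSE 3-1: Q_total=22.45, C_total=11.00, V=2.04; Q3=12.25, Q1=10.21; dissipated=0.476
Total dissipated: 11.122 μJ

Answer: 11.12 μJ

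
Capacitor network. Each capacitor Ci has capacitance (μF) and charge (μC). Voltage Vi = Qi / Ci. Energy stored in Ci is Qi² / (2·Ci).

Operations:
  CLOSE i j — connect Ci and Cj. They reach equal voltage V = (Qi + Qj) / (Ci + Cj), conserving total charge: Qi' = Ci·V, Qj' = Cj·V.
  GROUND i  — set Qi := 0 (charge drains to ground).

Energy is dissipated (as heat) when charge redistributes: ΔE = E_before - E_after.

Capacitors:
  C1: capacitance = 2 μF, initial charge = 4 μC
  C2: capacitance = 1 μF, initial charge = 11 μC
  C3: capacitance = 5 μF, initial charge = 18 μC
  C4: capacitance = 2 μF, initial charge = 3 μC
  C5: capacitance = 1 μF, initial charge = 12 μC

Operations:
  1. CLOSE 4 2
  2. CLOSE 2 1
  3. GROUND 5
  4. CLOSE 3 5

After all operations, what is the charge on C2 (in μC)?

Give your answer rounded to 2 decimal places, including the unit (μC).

Initial: C1(2μF, Q=4μC, V=2.00V), C2(1μF, Q=11μC, V=11.00V), C3(5μF, Q=18μC, V=3.60V), C4(2μF, Q=3μC, V=1.50V), C5(1μF, Q=12μC, V=12.00V)
Op 1: CLOSE 4-2: Q_total=14.00, C_total=3.00, V=4.67; Q4=9.33, Q2=4.67; dissipated=30.083
Op 2: CLOSE 2-1: Q_total=8.67, C_total=3.00, V=2.89; Q2=2.89, Q1=5.78; dissipated=2.370
Op 3: GROUND 5: Q5=0; energy lost=72.000
Op 4: CLOSE 3-5: Q_total=18.00, C_total=6.00, V=3.00; Q3=15.00, Q5=3.00; dissipated=5.400
Final charges: Q1=5.78, Q2=2.89, Q3=15.00, Q4=9.33, Q5=3.00

Answer: 2.89 μC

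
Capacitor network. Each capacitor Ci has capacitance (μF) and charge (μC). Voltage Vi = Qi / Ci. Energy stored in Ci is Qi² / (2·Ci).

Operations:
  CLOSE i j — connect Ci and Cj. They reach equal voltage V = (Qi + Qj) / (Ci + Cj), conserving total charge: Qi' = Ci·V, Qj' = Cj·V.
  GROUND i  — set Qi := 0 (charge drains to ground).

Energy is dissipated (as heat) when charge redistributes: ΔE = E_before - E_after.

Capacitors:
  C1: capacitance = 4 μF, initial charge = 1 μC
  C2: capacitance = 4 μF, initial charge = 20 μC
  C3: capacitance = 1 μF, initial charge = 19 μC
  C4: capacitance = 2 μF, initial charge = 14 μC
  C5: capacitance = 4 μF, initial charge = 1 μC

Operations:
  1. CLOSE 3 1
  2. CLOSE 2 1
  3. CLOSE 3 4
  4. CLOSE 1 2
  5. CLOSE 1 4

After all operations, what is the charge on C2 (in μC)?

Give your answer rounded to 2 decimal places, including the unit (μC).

Answer: 18.00 μC

Derivation:
Initial: C1(4μF, Q=1μC, V=0.25V), C2(4μF, Q=20μC, V=5.00V), C3(1μF, Q=19μC, V=19.00V), C4(2μF, Q=14μC, V=7.00V), C5(4μF, Q=1μC, V=0.25V)
Op 1: CLOSE 3-1: Q_total=20.00, C_total=5.00, V=4.00; Q3=4.00, Q1=16.00; dissipated=140.625
Op 2: CLOSE 2-1: Q_total=36.00, C_total=8.00, V=4.50; Q2=18.00, Q1=18.00; dissipated=1.000
Op 3: CLOSE 3-4: Q_total=18.00, C_total=3.00, V=6.00; Q3=6.00, Q4=12.00; dissipated=3.000
Op 4: CLOSE 1-2: Q_total=36.00, C_total=8.00, V=4.50; Q1=18.00, Q2=18.00; dissipated=0.000
Op 5: CLOSE 1-4: Q_total=30.00, C_total=6.00, V=5.00; Q1=20.00, Q4=10.00; dissipated=1.500
Final charges: Q1=20.00, Q2=18.00, Q3=6.00, Q4=10.00, Q5=1.00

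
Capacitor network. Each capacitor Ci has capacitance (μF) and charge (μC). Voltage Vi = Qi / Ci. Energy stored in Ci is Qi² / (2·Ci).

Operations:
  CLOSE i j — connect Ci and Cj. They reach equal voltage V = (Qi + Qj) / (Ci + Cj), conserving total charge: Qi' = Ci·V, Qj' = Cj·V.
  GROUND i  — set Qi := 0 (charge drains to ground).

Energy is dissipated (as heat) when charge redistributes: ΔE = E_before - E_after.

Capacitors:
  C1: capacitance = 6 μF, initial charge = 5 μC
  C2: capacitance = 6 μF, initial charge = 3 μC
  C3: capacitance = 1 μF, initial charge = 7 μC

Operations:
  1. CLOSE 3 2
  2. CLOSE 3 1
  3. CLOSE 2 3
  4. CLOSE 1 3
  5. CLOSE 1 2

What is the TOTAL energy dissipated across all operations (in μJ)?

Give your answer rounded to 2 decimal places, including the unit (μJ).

Initial: C1(6μF, Q=5μC, V=0.83V), C2(6μF, Q=3μC, V=0.50V), C3(1μF, Q=7μC, V=7.00V)
Op 1: CLOSE 3-2: Q_total=10.00, C_total=7.00, V=1.43; Q3=1.43, Q2=8.57; dissipated=18.107
Op 2: CLOSE 3-1: Q_total=6.43, C_total=7.00, V=0.92; Q3=0.92, Q1=5.51; dissipated=0.152
Op 3: CLOSE 2-3: Q_total=9.49, C_total=7.00, V=1.36; Q2=8.13, Q3=1.36; dissipated=0.112
Op 4: CLOSE 1-3: Q_total=6.87, C_total=7.00, V=0.98; Q1=5.89, Q3=0.98; dissipated=0.082
Op 5: CLOSE 1-2: Q_total=14.02, C_total=12.00, V=1.17; Q1=7.01, Q2=7.01; dissipated=0.211
Total dissipated: 18.663 μJ

Answer: 18.66 μJ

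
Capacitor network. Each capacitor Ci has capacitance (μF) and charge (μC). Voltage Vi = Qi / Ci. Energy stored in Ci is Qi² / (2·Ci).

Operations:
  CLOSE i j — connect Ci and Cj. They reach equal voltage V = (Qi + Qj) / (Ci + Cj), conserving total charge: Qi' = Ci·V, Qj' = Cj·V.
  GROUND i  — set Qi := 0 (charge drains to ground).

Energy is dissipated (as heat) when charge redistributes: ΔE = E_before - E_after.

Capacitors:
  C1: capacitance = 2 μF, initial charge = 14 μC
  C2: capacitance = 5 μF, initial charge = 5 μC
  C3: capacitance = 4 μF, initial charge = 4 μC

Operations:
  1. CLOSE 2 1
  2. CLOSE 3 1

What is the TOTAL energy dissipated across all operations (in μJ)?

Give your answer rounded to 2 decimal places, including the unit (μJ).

Answer: 27.67 μJ

Derivation:
Initial: C1(2μF, Q=14μC, V=7.00V), C2(5μF, Q=5μC, V=1.00V), C3(4μF, Q=4μC, V=1.00V)
Op 1: CLOSE 2-1: Q_total=19.00, C_total=7.00, V=2.71; Q2=13.57, Q1=5.43; dissipated=25.714
Op 2: CLOSE 3-1: Q_total=9.43, C_total=6.00, V=1.57; Q3=6.29, Q1=3.14; dissipated=1.959
Total dissipated: 27.673 μJ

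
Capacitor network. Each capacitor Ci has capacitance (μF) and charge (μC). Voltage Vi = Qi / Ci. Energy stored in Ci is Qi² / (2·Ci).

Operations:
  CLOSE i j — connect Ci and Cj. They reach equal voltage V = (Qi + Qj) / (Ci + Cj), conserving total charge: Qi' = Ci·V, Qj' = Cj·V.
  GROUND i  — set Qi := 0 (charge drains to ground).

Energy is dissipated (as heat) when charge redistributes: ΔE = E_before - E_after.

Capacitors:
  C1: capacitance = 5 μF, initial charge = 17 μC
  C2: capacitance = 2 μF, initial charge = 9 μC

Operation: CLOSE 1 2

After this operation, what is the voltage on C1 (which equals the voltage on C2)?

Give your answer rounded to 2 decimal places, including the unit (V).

Answer: 3.71 V

Derivation:
Initial: C1(5μF, Q=17μC, V=3.40V), C2(2μF, Q=9μC, V=4.50V)
Op 1: CLOSE 1-2: Q_total=26.00, C_total=7.00, V=3.71; Q1=18.57, Q2=7.43; dissipated=0.864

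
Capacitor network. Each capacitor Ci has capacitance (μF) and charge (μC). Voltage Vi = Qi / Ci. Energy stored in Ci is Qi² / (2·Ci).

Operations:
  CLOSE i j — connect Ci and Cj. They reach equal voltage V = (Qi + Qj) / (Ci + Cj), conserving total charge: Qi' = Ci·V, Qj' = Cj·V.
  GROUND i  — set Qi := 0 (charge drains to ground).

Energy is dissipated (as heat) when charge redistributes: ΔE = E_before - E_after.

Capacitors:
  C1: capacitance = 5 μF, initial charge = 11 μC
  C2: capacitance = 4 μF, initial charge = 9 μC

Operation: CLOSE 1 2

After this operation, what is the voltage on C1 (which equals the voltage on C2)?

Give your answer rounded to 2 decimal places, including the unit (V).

Answer: 2.22 V

Derivation:
Initial: C1(5μF, Q=11μC, V=2.20V), C2(4μF, Q=9μC, V=2.25V)
Op 1: CLOSE 1-2: Q_total=20.00, C_total=9.00, V=2.22; Q1=11.11, Q2=8.89; dissipated=0.003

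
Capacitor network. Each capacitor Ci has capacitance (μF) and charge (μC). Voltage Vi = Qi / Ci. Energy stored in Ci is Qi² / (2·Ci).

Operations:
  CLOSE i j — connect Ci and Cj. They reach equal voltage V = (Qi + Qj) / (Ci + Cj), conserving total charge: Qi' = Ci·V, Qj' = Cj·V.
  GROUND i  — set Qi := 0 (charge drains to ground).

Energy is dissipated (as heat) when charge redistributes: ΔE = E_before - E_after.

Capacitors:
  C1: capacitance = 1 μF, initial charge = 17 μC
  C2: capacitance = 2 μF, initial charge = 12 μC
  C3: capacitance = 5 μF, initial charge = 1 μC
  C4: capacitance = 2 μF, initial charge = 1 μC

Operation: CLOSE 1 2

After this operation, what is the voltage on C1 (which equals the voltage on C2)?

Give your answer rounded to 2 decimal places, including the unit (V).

Initial: C1(1μF, Q=17μC, V=17.00V), C2(2μF, Q=12μC, V=6.00V), C3(5μF, Q=1μC, V=0.20V), C4(2μF, Q=1μC, V=0.50V)
Op 1: CLOSE 1-2: Q_total=29.00, C_total=3.00, V=9.67; Q1=9.67, Q2=19.33; dissipated=40.333

Answer: 9.67 V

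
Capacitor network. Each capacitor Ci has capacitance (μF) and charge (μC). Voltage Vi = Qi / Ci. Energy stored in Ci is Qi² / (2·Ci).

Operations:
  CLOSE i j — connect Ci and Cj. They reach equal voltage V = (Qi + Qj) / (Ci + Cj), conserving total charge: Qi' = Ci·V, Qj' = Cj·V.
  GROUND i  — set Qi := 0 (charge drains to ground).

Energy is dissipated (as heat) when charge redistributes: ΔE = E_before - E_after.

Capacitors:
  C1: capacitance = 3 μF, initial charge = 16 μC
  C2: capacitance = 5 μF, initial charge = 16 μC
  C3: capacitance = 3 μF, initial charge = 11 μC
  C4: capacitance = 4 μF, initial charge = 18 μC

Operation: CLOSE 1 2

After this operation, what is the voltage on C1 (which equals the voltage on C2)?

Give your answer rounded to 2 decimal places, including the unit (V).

Initial: C1(3μF, Q=16μC, V=5.33V), C2(5μF, Q=16μC, V=3.20V), C3(3μF, Q=11μC, V=3.67V), C4(4μF, Q=18μC, V=4.50V)
Op 1: CLOSE 1-2: Q_total=32.00, C_total=8.00, V=4.00; Q1=12.00, Q2=20.00; dissipated=4.267

Answer: 4.00 V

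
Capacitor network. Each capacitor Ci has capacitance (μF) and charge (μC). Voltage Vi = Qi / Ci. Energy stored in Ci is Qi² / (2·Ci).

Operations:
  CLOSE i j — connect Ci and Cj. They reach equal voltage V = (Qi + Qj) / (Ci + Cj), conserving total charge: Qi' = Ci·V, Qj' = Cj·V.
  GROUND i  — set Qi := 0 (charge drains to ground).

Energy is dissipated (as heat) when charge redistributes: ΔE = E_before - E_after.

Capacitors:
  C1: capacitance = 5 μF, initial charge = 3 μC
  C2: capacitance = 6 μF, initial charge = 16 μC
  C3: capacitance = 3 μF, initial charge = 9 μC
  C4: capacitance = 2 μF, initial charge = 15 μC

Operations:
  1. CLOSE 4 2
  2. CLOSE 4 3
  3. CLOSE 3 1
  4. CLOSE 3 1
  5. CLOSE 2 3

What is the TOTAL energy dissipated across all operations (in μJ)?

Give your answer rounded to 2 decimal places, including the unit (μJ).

Initial: C1(5μF, Q=3μC, V=0.60V), C2(6μF, Q=16μC, V=2.67V), C3(3μF, Q=9μC, V=3.00V), C4(2μF, Q=15μC, V=7.50V)
Op 1: CLOSE 4-2: Q_total=31.00, C_total=8.00, V=3.88; Q4=7.75, Q2=23.25; dissipated=17.521
Op 2: CLOSE 4-3: Q_total=16.75, C_total=5.00, V=3.35; Q4=6.70, Q3=10.05; dissipated=0.459
Op 3: CLOSE 3-1: Q_total=13.05, C_total=8.00, V=1.63; Q3=4.89, Q1=8.16; dissipated=7.090
Op 4: CLOSE 3-1: Q_total=13.05, C_total=8.00, V=1.63; Q3=4.89, Q1=8.16; dissipated=0.000
Op 5: CLOSE 2-3: Q_total=28.14, C_total=9.00, V=3.13; Q2=18.76, Q3=9.38; dissipated=5.034
Total dissipated: 30.104 μJ

Answer: 30.10 μJ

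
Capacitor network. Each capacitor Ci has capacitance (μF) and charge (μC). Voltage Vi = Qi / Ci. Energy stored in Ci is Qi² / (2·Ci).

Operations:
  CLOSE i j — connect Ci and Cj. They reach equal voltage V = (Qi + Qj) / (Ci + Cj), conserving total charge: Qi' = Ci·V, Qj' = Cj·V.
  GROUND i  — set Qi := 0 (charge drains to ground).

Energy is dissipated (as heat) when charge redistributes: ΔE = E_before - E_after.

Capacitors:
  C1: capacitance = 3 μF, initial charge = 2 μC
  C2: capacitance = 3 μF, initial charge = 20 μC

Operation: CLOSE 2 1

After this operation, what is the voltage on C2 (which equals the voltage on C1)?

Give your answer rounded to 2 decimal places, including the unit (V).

Answer: 3.67 V

Derivation:
Initial: C1(3μF, Q=2μC, V=0.67V), C2(3μF, Q=20μC, V=6.67V)
Op 1: CLOSE 2-1: Q_total=22.00, C_total=6.00, V=3.67; Q2=11.00, Q1=11.00; dissipated=27.000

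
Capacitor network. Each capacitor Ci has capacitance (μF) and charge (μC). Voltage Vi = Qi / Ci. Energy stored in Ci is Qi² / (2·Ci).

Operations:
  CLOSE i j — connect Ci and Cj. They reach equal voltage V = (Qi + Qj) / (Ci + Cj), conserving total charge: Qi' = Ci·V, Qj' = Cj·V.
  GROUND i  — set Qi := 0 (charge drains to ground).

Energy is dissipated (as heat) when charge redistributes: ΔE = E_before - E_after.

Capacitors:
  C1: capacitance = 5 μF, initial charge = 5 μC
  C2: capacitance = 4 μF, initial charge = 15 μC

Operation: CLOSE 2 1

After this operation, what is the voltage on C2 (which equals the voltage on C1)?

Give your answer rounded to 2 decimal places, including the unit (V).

Answer: 2.22 V

Derivation:
Initial: C1(5μF, Q=5μC, V=1.00V), C2(4μF, Q=15μC, V=3.75V)
Op 1: CLOSE 2-1: Q_total=20.00, C_total=9.00, V=2.22; Q2=8.89, Q1=11.11; dissipated=8.403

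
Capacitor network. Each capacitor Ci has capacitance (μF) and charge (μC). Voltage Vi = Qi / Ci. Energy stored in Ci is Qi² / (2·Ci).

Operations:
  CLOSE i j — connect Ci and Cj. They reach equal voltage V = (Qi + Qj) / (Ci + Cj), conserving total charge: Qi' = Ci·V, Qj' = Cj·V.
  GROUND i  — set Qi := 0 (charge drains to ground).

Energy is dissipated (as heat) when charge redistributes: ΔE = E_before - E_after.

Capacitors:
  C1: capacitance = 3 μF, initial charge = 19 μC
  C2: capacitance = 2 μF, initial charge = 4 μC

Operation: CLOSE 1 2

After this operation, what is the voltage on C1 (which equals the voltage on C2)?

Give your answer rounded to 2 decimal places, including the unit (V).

Initial: C1(3μF, Q=19μC, V=6.33V), C2(2μF, Q=4μC, V=2.00V)
Op 1: CLOSE 1-2: Q_total=23.00, C_total=5.00, V=4.60; Q1=13.80, Q2=9.20; dissipated=11.267

Answer: 4.60 V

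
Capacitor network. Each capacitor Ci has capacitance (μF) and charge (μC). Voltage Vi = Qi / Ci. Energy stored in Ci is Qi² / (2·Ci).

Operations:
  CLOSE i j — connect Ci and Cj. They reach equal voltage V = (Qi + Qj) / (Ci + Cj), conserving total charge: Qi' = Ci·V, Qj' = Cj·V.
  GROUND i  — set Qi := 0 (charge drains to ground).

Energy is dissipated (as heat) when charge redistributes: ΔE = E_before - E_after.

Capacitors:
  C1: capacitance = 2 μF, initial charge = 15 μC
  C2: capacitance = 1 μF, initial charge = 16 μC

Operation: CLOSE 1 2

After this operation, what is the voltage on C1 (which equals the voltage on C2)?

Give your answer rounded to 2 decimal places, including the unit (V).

Initial: C1(2μF, Q=15μC, V=7.50V), C2(1μF, Q=16μC, V=16.00V)
Op 1: CLOSE 1-2: Q_total=31.00, C_total=3.00, V=10.33; Q1=20.67, Q2=10.33; dissipated=24.083

Answer: 10.33 V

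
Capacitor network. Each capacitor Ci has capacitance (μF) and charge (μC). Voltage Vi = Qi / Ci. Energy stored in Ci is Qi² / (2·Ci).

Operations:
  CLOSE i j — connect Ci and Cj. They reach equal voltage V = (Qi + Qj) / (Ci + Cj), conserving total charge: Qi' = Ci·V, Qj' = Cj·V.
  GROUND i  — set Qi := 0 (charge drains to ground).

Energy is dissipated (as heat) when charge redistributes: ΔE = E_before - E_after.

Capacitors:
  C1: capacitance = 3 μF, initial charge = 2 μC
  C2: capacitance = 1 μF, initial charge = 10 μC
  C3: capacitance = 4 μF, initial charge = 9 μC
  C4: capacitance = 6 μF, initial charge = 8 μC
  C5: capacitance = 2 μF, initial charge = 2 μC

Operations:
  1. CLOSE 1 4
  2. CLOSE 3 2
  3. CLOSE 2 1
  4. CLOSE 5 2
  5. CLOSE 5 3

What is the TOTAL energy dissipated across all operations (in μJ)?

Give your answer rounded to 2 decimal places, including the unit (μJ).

Answer: 31.68 μJ

Derivation:
Initial: C1(3μF, Q=2μC, V=0.67V), C2(1μF, Q=10μC, V=10.00V), C3(4μF, Q=9μC, V=2.25V), C4(6μF, Q=8μC, V=1.33V), C5(2μF, Q=2μC, V=1.00V)
Op 1: CLOSE 1-4: Q_total=10.00, C_total=9.00, V=1.11; Q1=3.33, Q4=6.67; dissipated=0.444
Op 2: CLOSE 3-2: Q_total=19.00, C_total=5.00, V=3.80; Q3=15.20, Q2=3.80; dissipated=24.025
Op 3: CLOSE 2-1: Q_total=7.13, C_total=4.00, V=1.78; Q2=1.78, Q1=5.35; dissipated=2.711
Op 4: CLOSE 5-2: Q_total=3.78, C_total=3.00, V=1.26; Q5=2.52, Q2=1.26; dissipated=0.205
Op 5: CLOSE 5-3: Q_total=17.72, C_total=6.00, V=2.95; Q5=5.91, Q3=11.81; dissipated=4.297
Total dissipated: 31.683 μJ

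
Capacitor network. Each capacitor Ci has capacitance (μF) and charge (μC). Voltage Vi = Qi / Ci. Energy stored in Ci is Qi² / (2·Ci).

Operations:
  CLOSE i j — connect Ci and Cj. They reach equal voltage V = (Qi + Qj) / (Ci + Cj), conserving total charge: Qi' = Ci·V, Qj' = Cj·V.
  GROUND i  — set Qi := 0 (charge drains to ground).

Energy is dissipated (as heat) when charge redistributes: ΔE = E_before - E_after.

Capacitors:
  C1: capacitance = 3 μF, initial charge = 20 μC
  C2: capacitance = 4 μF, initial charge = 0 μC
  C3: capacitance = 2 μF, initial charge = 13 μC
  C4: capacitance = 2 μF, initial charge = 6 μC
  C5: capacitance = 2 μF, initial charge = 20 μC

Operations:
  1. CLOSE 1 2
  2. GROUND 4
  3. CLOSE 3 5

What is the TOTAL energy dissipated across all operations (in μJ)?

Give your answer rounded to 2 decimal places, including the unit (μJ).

Answer: 53.22 μJ

Derivation:
Initial: C1(3μF, Q=20μC, V=6.67V), C2(4μF, Q=0μC, V=0.00V), C3(2μF, Q=13μC, V=6.50V), C4(2μF, Q=6μC, V=3.00V), C5(2μF, Q=20μC, V=10.00V)
Op 1: CLOSE 1-2: Q_total=20.00, C_total=7.00, V=2.86; Q1=8.57, Q2=11.43; dissipated=38.095
Op 2: GROUND 4: Q4=0; energy lost=9.000
Op 3: CLOSE 3-5: Q_total=33.00, C_total=4.00, V=8.25; Q3=16.50, Q5=16.50; dissipated=6.125
Total dissipated: 53.220 μJ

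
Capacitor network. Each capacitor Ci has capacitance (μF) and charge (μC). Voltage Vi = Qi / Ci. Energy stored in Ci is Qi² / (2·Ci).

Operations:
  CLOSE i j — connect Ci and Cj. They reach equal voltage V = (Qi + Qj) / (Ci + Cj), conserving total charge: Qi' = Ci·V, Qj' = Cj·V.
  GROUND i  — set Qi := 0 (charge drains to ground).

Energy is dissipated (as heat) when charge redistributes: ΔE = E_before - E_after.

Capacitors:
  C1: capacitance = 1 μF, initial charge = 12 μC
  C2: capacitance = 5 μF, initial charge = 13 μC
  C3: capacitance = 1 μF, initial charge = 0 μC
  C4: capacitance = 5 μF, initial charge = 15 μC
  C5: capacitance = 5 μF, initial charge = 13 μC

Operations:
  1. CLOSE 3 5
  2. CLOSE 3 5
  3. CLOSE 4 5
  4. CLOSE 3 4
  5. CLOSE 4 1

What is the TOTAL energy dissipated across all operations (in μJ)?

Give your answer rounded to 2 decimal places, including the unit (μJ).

Initial: C1(1μF, Q=12μC, V=12.00V), C2(5μF, Q=13μC, V=2.60V), C3(1μF, Q=0μC, V=0.00V), C4(5μF, Q=15μC, V=3.00V), C5(5μF, Q=13μC, V=2.60V)
Op 1: CLOSE 3-5: Q_total=13.00, C_total=6.00, V=2.17; Q3=2.17, Q5=10.83; dissipated=2.817
Op 2: CLOSE 3-5: Q_total=13.00, C_total=6.00, V=2.17; Q3=2.17, Q5=10.83; dissipated=0.000
Op 3: CLOSE 4-5: Q_total=25.83, C_total=10.00, V=2.58; Q4=12.92, Q5=12.92; dissipated=0.868
Op 4: CLOSE 3-4: Q_total=15.08, C_total=6.00, V=2.51; Q3=2.51, Q4=12.57; dissipated=0.072
Op 5: CLOSE 4-1: Q_total=24.57, C_total=6.00, V=4.09; Q4=20.47, Q1=4.09; dissipated=37.494
Total dissipated: 41.251 μJ

Answer: 41.25 μJ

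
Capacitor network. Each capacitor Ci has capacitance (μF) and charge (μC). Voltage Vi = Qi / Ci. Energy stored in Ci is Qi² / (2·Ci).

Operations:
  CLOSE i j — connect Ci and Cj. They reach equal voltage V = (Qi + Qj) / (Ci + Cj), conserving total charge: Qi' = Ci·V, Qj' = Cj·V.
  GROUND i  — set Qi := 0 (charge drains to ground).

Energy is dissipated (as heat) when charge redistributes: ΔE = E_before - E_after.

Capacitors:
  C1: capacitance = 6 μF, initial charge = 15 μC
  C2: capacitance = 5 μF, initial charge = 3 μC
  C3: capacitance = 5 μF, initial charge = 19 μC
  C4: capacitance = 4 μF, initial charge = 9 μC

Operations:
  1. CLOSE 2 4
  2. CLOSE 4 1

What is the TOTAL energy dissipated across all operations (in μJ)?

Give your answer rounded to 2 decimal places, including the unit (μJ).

Initial: C1(6μF, Q=15μC, V=2.50V), C2(5μF, Q=3μC, V=0.60V), C3(5μF, Q=19μC, V=3.80V), C4(4μF, Q=9μC, V=2.25V)
Op 1: CLOSE 2-4: Q_total=12.00, C_total=9.00, V=1.33; Q2=6.67, Q4=5.33; dissipated=3.025
Op 2: CLOSE 4-1: Q_total=20.33, C_total=10.00, V=2.03; Q4=8.13, Q1=12.20; dissipated=1.633
Total dissipated: 4.658 μJ

Answer: 4.66 μJ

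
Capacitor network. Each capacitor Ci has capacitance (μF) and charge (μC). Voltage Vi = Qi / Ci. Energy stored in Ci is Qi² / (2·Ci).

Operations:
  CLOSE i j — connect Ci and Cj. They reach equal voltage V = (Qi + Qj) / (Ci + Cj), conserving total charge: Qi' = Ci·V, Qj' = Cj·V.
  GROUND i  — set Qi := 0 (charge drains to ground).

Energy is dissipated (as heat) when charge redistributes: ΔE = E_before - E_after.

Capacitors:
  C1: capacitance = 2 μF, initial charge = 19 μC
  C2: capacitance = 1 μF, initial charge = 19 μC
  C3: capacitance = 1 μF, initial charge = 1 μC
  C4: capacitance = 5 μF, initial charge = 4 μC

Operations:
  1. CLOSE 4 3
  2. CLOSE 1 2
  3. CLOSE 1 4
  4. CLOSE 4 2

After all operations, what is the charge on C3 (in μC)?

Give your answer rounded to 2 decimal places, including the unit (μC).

Answer: 0.83 μC

Derivation:
Initial: C1(2μF, Q=19μC, V=9.50V), C2(1μF, Q=19μC, V=19.00V), C3(1μF, Q=1μC, V=1.00V), C4(5μF, Q=4μC, V=0.80V)
Op 1: CLOSE 4-3: Q_total=5.00, C_total=6.00, V=0.83; Q4=4.17, Q3=0.83; dissipated=0.017
Op 2: CLOSE 1-2: Q_total=38.00, C_total=3.00, V=12.67; Q1=25.33, Q2=12.67; dissipated=30.083
Op 3: CLOSE 1-4: Q_total=29.50, C_total=7.00, V=4.21; Q1=8.43, Q4=21.07; dissipated=100.020
Op 4: CLOSE 4-2: Q_total=33.74, C_total=6.00, V=5.62; Q4=28.12, Q2=5.62; dissipated=29.768
Final charges: Q1=8.43, Q2=5.62, Q3=0.83, Q4=28.12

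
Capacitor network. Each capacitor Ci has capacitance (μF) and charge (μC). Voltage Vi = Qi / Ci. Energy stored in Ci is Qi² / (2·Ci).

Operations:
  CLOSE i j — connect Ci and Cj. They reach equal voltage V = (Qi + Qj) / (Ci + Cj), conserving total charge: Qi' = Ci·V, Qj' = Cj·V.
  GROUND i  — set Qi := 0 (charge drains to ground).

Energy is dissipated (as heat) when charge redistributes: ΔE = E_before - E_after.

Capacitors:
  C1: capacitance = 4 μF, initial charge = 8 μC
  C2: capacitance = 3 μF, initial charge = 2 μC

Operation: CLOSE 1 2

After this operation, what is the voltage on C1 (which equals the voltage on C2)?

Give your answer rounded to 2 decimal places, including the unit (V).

Initial: C1(4μF, Q=8μC, V=2.00V), C2(3μF, Q=2μC, V=0.67V)
Op 1: CLOSE 1-2: Q_total=10.00, C_total=7.00, V=1.43; Q1=5.71, Q2=4.29; dissipated=1.524

Answer: 1.43 V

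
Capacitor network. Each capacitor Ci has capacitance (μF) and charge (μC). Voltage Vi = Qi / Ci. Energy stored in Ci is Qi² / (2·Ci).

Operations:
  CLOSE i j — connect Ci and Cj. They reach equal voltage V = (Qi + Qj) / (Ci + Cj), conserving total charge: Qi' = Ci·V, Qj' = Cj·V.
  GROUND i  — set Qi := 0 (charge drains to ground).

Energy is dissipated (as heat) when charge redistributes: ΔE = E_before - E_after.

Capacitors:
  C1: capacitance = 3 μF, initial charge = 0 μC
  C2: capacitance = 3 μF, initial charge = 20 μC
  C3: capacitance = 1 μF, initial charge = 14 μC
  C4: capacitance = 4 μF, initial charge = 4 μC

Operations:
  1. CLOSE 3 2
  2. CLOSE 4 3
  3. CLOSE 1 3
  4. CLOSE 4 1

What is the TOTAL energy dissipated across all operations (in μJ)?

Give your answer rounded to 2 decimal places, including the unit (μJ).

Initial: C1(3μF, Q=0μC, V=0.00V), C2(3μF, Q=20μC, V=6.67V), C3(1μF, Q=14μC, V=14.00V), C4(4μF, Q=4μC, V=1.00V)
Op 1: CLOSE 3-2: Q_total=34.00, C_total=4.00, V=8.50; Q3=8.50, Q2=25.50; dissipated=20.167
Op 2: CLOSE 4-3: Q_total=12.50, C_total=5.00, V=2.50; Q4=10.00, Q3=2.50; dissipated=22.500
Op 3: CLOSE 1-3: Q_total=2.50, C_total=4.00, V=0.62; Q1=1.88, Q3=0.62; dissipated=2.344
Op 4: CLOSE 4-1: Q_total=11.88, C_total=7.00, V=1.70; Q4=6.79, Q1=5.09; dissipated=3.013
Total dissipated: 48.024 μJ

Answer: 48.02 μJ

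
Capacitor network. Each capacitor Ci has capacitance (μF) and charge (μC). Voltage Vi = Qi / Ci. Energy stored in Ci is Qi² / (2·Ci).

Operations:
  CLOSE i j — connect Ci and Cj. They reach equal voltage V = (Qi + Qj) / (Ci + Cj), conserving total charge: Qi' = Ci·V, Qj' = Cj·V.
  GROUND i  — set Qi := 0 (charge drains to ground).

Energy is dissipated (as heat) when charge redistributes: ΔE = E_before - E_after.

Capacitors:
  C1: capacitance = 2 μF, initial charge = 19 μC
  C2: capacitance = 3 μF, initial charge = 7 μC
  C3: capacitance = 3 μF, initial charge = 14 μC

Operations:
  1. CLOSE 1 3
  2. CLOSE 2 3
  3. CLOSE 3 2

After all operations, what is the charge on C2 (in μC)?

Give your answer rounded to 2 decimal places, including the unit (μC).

Initial: C1(2μF, Q=19μC, V=9.50V), C2(3μF, Q=7μC, V=2.33V), C3(3μF, Q=14μC, V=4.67V)
Op 1: CLOSE 1-3: Q_total=33.00, C_total=5.00, V=6.60; Q1=13.20, Q3=19.80; dissipated=14.017
Op 2: CLOSE 2-3: Q_total=26.80, C_total=6.00, V=4.47; Q2=13.40, Q3=13.40; dissipated=13.653
Op 3: CLOSE 3-2: Q_total=26.80, C_total=6.00, V=4.47; Q3=13.40, Q2=13.40; dissipated=0.000
Final charges: Q1=13.20, Q2=13.40, Q3=13.40

Answer: 13.40 μC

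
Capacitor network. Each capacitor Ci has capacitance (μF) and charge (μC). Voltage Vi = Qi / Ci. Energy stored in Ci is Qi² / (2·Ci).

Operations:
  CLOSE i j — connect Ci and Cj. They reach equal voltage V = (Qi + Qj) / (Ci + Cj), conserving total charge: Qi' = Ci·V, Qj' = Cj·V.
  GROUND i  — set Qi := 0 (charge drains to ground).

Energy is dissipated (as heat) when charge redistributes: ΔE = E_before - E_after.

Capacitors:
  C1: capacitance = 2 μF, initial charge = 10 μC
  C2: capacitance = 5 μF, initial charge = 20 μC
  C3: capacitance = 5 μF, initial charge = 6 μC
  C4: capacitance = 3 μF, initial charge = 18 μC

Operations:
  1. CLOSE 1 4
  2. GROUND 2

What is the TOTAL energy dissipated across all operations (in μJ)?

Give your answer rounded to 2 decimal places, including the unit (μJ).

Initial: C1(2μF, Q=10μC, V=5.00V), C2(5μF, Q=20μC, V=4.00V), C3(5μF, Q=6μC, V=1.20V), C4(3μF, Q=18μC, V=6.00V)
Op 1: CLOSE 1-4: Q_total=28.00, C_total=5.00, V=5.60; Q1=11.20, Q4=16.80; dissipated=0.600
Op 2: GROUND 2: Q2=0; energy lost=40.000
Total dissipated: 40.600 μJ

Answer: 40.60 μJ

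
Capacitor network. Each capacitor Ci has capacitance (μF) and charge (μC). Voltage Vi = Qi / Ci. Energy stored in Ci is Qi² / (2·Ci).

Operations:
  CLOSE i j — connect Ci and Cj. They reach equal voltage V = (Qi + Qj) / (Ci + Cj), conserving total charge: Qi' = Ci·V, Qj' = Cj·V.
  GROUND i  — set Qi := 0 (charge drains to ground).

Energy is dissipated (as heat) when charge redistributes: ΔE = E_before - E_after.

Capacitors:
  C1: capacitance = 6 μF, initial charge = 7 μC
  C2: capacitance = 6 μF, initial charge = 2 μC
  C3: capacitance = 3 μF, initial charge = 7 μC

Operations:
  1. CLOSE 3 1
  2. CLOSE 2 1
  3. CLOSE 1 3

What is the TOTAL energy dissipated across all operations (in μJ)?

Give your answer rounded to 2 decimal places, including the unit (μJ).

Initial: C1(6μF, Q=7μC, V=1.17V), C2(6μF, Q=2μC, V=0.33V), C3(3μF, Q=7μC, V=2.33V)
Op 1: CLOSE 3-1: Q_total=14.00, C_total=9.00, V=1.56; Q3=4.67, Q1=9.33; dissipated=1.361
Op 2: CLOSE 2-1: Q_total=11.33, C_total=12.00, V=0.94; Q2=5.67, Q1=5.67; dissipated=2.241
Op 3: CLOSE 1-3: Q_total=10.33, C_total=9.00, V=1.15; Q1=6.89, Q3=3.44; dissipated=0.373
Total dissipated: 3.975 μJ

Answer: 3.98 μJ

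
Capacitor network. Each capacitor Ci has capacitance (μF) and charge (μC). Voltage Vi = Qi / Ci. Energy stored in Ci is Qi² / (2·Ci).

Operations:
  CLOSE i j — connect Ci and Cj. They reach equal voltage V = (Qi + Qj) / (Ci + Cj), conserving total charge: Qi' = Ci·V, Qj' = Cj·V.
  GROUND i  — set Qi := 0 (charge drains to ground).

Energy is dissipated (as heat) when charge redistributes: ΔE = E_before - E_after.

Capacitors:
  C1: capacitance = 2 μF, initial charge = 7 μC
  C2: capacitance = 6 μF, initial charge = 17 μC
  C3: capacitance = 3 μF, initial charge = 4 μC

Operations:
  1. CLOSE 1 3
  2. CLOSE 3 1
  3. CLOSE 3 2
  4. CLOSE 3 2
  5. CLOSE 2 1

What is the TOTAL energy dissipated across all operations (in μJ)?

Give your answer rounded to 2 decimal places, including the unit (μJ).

Initial: C1(2μF, Q=7μC, V=3.50V), C2(6μF, Q=17μC, V=2.83V), C3(3μF, Q=4μC, V=1.33V)
Op 1: CLOSE 1-3: Q_total=11.00, C_total=5.00, V=2.20; Q1=4.40, Q3=6.60; dissipated=2.817
Op 2: CLOSE 3-1: Q_total=11.00, C_total=5.00, V=2.20; Q3=6.60, Q1=4.40; dissipated=0.000
Op 3: CLOSE 3-2: Q_total=23.60, C_total=9.00, V=2.62; Q3=7.87, Q2=15.73; dissipated=0.401
Op 4: CLOSE 3-2: Q_total=23.60, C_total=9.00, V=2.62; Q3=7.87, Q2=15.73; dissipated=0.000
Op 5: CLOSE 2-1: Q_total=20.13, C_total=8.00, V=2.52; Q2=15.10, Q1=5.03; dissipated=0.134
Total dissipated: 3.351 μJ

Answer: 3.35 μJ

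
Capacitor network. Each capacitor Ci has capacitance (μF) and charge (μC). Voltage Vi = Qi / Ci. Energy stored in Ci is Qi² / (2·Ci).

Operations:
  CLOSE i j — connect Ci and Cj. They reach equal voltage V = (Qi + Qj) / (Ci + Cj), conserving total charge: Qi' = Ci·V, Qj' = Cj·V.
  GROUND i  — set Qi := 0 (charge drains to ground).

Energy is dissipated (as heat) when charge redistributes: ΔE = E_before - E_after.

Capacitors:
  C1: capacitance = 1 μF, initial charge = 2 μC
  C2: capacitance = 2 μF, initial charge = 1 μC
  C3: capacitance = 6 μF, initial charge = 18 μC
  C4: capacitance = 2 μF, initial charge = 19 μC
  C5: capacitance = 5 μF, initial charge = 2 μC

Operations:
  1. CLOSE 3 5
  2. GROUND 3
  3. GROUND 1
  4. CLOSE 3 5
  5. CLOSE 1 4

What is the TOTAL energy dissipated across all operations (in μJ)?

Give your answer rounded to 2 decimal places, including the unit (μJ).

Answer: 55.73 μJ

Derivation:
Initial: C1(1μF, Q=2μC, V=2.00V), C2(2μF, Q=1μC, V=0.50V), C3(6μF, Q=18μC, V=3.00V), C4(2μF, Q=19μC, V=9.50V), C5(5μF, Q=2μC, V=0.40V)
Op 1: CLOSE 3-5: Q_total=20.00, C_total=11.00, V=1.82; Q3=10.91, Q5=9.09; dissipated=9.218
Op 2: GROUND 3: Q3=0; energy lost=9.917
Op 3: GROUND 1: Q1=0; energy lost=2.000
Op 4: CLOSE 3-5: Q_total=9.09, C_total=11.00, V=0.83; Q3=4.96, Q5=4.13; dissipated=4.508
Op 5: CLOSE 1-4: Q_total=19.00, C_total=3.00, V=6.33; Q1=6.33, Q4=12.67; dissipated=30.083
Total dissipated: 55.727 μJ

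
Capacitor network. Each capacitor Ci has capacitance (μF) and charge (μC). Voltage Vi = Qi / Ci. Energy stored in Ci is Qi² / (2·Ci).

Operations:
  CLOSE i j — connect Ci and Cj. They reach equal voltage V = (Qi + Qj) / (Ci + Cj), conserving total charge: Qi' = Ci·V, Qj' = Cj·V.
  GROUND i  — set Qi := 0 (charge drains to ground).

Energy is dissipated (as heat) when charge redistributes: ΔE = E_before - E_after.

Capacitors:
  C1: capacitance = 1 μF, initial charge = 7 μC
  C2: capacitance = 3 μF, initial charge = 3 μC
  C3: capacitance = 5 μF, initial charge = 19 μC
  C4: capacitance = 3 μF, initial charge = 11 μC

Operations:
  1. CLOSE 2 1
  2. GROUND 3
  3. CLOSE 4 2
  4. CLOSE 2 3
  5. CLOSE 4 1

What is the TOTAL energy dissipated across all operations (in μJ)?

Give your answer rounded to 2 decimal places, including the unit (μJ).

Initial: C1(1μF, Q=7μC, V=7.00V), C2(3μF, Q=3μC, V=1.00V), C3(5μF, Q=19μC, V=3.80V), C4(3μF, Q=11μC, V=3.67V)
Op 1: CLOSE 2-1: Q_total=10.00, C_total=4.00, V=2.50; Q2=7.50, Q1=2.50; dissipated=13.500
Op 2: GROUND 3: Q3=0; energy lost=36.100
Op 3: CLOSE 4-2: Q_total=18.50, C_total=6.00, V=3.08; Q4=9.25, Q2=9.25; dissipated=1.021
Op 4: CLOSE 2-3: Q_total=9.25, C_total=8.00, V=1.16; Q2=3.47, Q3=5.78; dissipated=8.913
Op 5: CLOSE 4-1: Q_total=11.75, C_total=4.00, V=2.94; Q4=8.81, Q1=2.94; dissipated=0.128
Total dissipated: 59.661 μJ

Answer: 59.66 μJ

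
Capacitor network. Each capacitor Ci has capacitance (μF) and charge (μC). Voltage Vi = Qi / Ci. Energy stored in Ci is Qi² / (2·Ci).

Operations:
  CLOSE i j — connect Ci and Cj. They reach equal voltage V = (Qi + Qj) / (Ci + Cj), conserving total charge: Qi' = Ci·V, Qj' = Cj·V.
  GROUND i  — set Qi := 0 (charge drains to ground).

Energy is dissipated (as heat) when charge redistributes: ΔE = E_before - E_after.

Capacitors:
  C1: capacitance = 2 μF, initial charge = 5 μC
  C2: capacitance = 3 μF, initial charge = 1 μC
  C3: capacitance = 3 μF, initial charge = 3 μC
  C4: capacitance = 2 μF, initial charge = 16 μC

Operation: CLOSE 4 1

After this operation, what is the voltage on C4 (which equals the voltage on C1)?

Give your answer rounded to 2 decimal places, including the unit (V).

Initial: C1(2μF, Q=5μC, V=2.50V), C2(3μF, Q=1μC, V=0.33V), C3(3μF, Q=3μC, V=1.00V), C4(2μF, Q=16μC, V=8.00V)
Op 1: CLOSE 4-1: Q_total=21.00, C_total=4.00, V=5.25; Q4=10.50, Q1=10.50; dissipated=15.125

Answer: 5.25 V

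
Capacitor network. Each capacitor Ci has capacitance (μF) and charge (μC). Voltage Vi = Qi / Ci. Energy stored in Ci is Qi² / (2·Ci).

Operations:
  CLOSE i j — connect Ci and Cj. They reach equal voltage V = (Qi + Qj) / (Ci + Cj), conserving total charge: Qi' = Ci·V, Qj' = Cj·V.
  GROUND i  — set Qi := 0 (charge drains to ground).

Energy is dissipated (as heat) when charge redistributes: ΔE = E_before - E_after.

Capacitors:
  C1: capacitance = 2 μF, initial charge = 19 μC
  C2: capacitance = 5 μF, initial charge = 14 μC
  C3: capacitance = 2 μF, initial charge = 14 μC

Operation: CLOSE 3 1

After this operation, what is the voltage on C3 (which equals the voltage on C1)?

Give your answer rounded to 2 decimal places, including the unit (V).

Initial: C1(2μF, Q=19μC, V=9.50V), C2(5μF, Q=14μC, V=2.80V), C3(2μF, Q=14μC, V=7.00V)
Op 1: CLOSE 3-1: Q_total=33.00, C_total=4.00, V=8.25; Q3=16.50, Q1=16.50; dissipated=3.125

Answer: 8.25 V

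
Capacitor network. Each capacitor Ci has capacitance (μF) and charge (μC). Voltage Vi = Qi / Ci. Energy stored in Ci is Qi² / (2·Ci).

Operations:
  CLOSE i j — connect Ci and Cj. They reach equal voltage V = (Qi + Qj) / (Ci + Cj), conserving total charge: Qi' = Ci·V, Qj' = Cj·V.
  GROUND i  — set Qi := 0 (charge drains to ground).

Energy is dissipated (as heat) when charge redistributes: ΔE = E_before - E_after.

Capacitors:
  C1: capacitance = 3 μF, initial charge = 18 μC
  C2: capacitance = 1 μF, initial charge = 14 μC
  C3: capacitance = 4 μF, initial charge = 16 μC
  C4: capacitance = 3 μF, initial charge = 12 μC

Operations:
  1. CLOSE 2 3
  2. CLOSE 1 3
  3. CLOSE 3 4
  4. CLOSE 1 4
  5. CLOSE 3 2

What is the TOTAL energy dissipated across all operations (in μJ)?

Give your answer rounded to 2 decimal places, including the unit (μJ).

Answer: 44.27 μJ

Derivation:
Initial: C1(3μF, Q=18μC, V=6.00V), C2(1μF, Q=14μC, V=14.00V), C3(4μF, Q=16μC, V=4.00V), C4(3μF, Q=12μC, V=4.00V)
Op 1: CLOSE 2-3: Q_total=30.00, C_total=5.00, V=6.00; Q2=6.00, Q3=24.00; dissipated=40.000
Op 2: CLOSE 1-3: Q_total=42.00, C_total=7.00, V=6.00; Q1=18.00, Q3=24.00; dissipated=0.000
Op 3: CLOSE 3-4: Q_total=36.00, C_total=7.00, V=5.14; Q3=20.57, Q4=15.43; dissipated=3.429
Op 4: CLOSE 1-4: Q_total=33.43, C_total=6.00, V=5.57; Q1=16.71, Q4=16.71; dissipated=0.551
Op 5: CLOSE 3-2: Q_total=26.57, C_total=5.00, V=5.31; Q3=21.26, Q2=5.31; dissipated=0.294
Total dissipated: 44.273 μJ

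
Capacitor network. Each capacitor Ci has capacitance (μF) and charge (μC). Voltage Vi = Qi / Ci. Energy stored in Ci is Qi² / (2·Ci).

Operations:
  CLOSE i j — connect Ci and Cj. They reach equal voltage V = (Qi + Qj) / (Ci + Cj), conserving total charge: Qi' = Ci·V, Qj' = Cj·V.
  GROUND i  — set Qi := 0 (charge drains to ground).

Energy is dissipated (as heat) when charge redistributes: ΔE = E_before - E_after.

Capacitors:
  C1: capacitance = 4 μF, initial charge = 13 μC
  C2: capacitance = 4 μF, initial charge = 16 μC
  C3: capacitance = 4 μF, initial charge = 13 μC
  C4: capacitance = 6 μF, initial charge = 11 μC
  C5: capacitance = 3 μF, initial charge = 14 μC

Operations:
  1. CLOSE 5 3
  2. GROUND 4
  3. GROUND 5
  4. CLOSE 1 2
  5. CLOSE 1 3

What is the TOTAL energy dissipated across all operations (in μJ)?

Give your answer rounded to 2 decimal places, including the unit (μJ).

Initial: C1(4μF, Q=13μC, V=3.25V), C2(4μF, Q=16μC, V=4.00V), C3(4μF, Q=13μC, V=3.25V), C4(6μF, Q=11μC, V=1.83V), C5(3μF, Q=14μC, V=4.67V)
Op 1: CLOSE 5-3: Q_total=27.00, C_total=7.00, V=3.86; Q5=11.57, Q3=15.43; dissipated=1.720
Op 2: GROUND 4: Q4=0; energy lost=10.083
Op 3: GROUND 5: Q5=0; energy lost=22.316
Op 4: CLOSE 1-2: Q_total=29.00, C_total=8.00, V=3.62; Q1=14.50, Q2=14.50; dissipated=0.562
Op 5: CLOSE 1-3: Q_total=29.93, C_total=8.00, V=3.74; Q1=14.96, Q3=14.96; dissipated=0.054
Total dissipated: 34.736 μJ

Answer: 34.74 μJ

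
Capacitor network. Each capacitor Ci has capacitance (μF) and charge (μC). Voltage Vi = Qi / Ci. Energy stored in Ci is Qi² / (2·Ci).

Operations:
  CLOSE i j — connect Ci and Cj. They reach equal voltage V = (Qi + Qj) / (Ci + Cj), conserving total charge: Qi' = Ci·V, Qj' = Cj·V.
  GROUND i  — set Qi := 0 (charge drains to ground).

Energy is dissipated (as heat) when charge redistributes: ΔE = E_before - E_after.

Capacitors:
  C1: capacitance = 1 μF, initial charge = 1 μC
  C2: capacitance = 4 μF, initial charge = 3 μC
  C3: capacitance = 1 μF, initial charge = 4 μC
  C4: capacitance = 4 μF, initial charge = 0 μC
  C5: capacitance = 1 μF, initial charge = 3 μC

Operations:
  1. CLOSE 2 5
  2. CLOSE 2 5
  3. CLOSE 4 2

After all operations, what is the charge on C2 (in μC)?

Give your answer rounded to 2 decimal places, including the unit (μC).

Answer: 2.40 μC

Derivation:
Initial: C1(1μF, Q=1μC, V=1.00V), C2(4μF, Q=3μC, V=0.75V), C3(1μF, Q=4μC, V=4.00V), C4(4μF, Q=0μC, V=0.00V), C5(1μF, Q=3μC, V=3.00V)
Op 1: CLOSE 2-5: Q_total=6.00, C_total=5.00, V=1.20; Q2=4.80, Q5=1.20; dissipated=2.025
Op 2: CLOSE 2-5: Q_total=6.00, C_total=5.00, V=1.20; Q2=4.80, Q5=1.20; dissipated=0.000
Op 3: CLOSE 4-2: Q_total=4.80, C_total=8.00, V=0.60; Q4=2.40, Q2=2.40; dissipated=1.440
Final charges: Q1=1.00, Q2=2.40, Q3=4.00, Q4=2.40, Q5=1.20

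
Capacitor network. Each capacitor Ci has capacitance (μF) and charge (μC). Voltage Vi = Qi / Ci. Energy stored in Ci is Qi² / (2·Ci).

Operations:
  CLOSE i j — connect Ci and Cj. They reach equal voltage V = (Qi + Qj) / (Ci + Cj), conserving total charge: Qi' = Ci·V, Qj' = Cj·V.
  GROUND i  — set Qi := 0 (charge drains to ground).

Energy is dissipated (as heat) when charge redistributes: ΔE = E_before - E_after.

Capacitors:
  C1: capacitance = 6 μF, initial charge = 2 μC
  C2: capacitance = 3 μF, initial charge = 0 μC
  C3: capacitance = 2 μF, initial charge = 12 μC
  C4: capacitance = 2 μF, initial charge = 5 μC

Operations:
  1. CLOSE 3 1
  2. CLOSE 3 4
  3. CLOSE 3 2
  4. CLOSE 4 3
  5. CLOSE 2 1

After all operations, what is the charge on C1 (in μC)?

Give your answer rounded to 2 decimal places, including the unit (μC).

Initial: C1(6μF, Q=2μC, V=0.33V), C2(3μF, Q=0μC, V=0.00V), C3(2μF, Q=12μC, V=6.00V), C4(2μF, Q=5μC, V=2.50V)
Op 1: CLOSE 3-1: Q_total=14.00, C_total=8.00, V=1.75; Q3=3.50, Q1=10.50; dissipated=24.083
Op 2: CLOSE 3-4: Q_total=8.50, C_total=4.00, V=2.12; Q3=4.25, Q4=4.25; dissipated=0.281
Op 3: CLOSE 3-2: Q_total=4.25, C_total=5.00, V=0.85; Q3=1.70, Q2=2.55; dissipated=2.709
Op 4: CLOSE 4-3: Q_total=5.95, C_total=4.00, V=1.49; Q4=2.98, Q3=2.98; dissipated=0.813
Op 5: CLOSE 2-1: Q_total=13.05, C_total=9.00, V=1.45; Q2=4.35, Q1=8.70; dissipated=0.810
Final charges: Q1=8.70, Q2=4.35, Q3=2.98, Q4=2.98

Answer: 8.70 μC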